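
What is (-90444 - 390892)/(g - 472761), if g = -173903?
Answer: 60167/80833 ≈ 0.74434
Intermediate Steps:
(-90444 - 390892)/(g - 472761) = (-90444 - 390892)/(-173903 - 472761) = -481336/(-646664) = -481336*(-1/646664) = 60167/80833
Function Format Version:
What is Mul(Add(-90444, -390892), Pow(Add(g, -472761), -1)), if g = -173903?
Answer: Rational(60167, 80833) ≈ 0.74434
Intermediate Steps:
Mul(Add(-90444, -390892), Pow(Add(g, -472761), -1)) = Mul(Add(-90444, -390892), Pow(Add(-173903, -472761), -1)) = Mul(-481336, Pow(-646664, -1)) = Mul(-481336, Rational(-1, 646664)) = Rational(60167, 80833)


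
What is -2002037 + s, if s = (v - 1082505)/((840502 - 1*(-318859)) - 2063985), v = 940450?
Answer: -1811090577033/904624 ≈ -2.0020e+6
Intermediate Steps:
s = 142055/904624 (s = (940450 - 1082505)/((840502 - 1*(-318859)) - 2063985) = -142055/((840502 + 318859) - 2063985) = -142055/(1159361 - 2063985) = -142055/(-904624) = -142055*(-1/904624) = 142055/904624 ≈ 0.15703)
-2002037 + s = -2002037 + 142055/904624 = -1811090577033/904624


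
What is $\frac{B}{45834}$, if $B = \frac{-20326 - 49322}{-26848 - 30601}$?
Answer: $\frac{11608}{438852911} \approx 2.6451 \cdot 10^{-5}$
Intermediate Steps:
$B = \frac{69648}{57449}$ ($B = - \frac{69648}{-57449} = \left(-69648\right) \left(- \frac{1}{57449}\right) = \frac{69648}{57449} \approx 1.2123$)
$\frac{B}{45834} = \frac{69648}{57449 \cdot 45834} = \frac{69648}{57449} \cdot \frac{1}{45834} = \frac{11608}{438852911}$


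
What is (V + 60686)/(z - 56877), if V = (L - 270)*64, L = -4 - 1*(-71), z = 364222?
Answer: 47694/307345 ≈ 0.15518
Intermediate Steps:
L = 67 (L = -4 + 71 = 67)
V = -12992 (V = (67 - 270)*64 = -203*64 = -12992)
(V + 60686)/(z - 56877) = (-12992 + 60686)/(364222 - 56877) = 47694/307345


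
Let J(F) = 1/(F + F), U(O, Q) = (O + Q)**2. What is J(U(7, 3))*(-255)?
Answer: -51/40 ≈ -1.2750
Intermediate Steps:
J(F) = 1/(2*F)
J(U(7, 3))*(-255) = (1/(2*((7 + 3)**2)))*(-255) = (1/(2*(10**2)))*(-255) = ((1/2)/100)*(-255) = ((1/2)*(1/100))*(-255) = (1/200)*(-255) = -51/40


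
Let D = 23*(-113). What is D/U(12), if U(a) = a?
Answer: -2599/12 ≈ -216.58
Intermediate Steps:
D = -2599
D/U(12) = -2599/12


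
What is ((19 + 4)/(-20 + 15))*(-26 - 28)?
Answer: 1242/5 ≈ 248.40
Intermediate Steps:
((19 + 4)/(-20 + 15))*(-26 - 28) = (23/(-5))*(-54) = (23*(-1/5))*(-54) = -23/5*(-54) = 1242/5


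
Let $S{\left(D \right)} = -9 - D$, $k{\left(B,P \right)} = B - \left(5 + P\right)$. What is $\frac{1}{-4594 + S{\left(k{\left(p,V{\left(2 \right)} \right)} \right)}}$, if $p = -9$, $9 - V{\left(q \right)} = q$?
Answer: $- \frac{1}{4582} \approx -0.00021825$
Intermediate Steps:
$V{\left(q \right)} = 9 - q$
$k{\left(B,P \right)} = -5 + B - P$
$\frac{1}{-4594 + S{\left(k{\left(p,V{\left(2 \right)} \right)} \right)}} = \frac{1}{-4594 - \left(-5 - \left(9 - 2\right)\right)} = \frac{1}{-4594 - \left(-5 - 7\right)} = \frac{1}{-4594 - -12} = \frac{1}{-4594 + \left(-9 + 21\right)} = \frac{1}{-4594 + 12} = \frac{1}{-4582} = - \frac{1}{4582}$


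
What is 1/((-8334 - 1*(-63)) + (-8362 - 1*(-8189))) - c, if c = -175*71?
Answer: 104916699/8444 ≈ 12425.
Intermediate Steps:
c = -12425
1/((-8334 - 1*(-63)) + (-8362 - 1*(-8189))) - c = 1/((-8334 - 1*(-63)) + (-8362 - 1*(-8189))) - 1*(-12425) = 1/((-8334 + 63) + (-8362 + 8189)) + 12425 = 1/(-8271 - 173) + 12425 = 1/(-8444) + 12425 = -1/8444 + 12425 = 104916699/8444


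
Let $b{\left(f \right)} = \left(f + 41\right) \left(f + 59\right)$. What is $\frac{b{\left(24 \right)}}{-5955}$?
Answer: $- \frac{1079}{1191} \approx -0.90596$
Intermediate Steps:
$b{\left(f \right)} = \left(41 + f\right) \left(59 + f\right)$
$\frac{b{\left(24 \right)}}{-5955} = \frac{2419 + 24^{2} + 100 \cdot 24}{-5955} = \left(2419 + 576 + 2400\right) \left(- \frac{1}{5955}\right) = 5395 \left(- \frac{1}{5955}\right) = - \frac{1079}{1191}$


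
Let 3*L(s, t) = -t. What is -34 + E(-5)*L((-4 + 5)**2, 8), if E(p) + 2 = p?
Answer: -46/3 ≈ -15.333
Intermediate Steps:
E(p) = -2 + p
L(s, t) = -t/3 (L(s, t) = (-t)/3 = -t/3)
-34 + E(-5)*L((-4 + 5)**2, 8) = -34 + (-2 - 5)*(-1/3*8) = -34 - 7*(-8/3) = -34 + 56/3 = -46/3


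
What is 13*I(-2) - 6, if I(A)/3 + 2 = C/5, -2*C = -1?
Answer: -801/10 ≈ -80.100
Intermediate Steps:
C = ½ (C = -½*(-1) = ½ ≈ 0.50000)
I(A) = -57/10 (I(A) = -6 + 3*((½)/5) = -6 + 3*((½)*(⅕)) = -6 + 3*(⅒) = -6 + 3/10 = -57/10)
13*I(-2) - 6 = 13*(-57/10) - 6 = -741/10 - 6 = -801/10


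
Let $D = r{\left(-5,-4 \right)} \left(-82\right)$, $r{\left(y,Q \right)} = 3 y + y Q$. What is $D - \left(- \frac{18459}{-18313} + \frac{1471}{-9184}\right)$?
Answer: $- \frac{69099091753}{168186592} \approx -410.85$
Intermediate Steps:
$r{\left(y,Q \right)} = 3 y + Q y$
$D = -410$ ($D = - 5 \left(3 - 4\right) \left(-82\right) = \left(-5\right) \left(-1\right) \left(-82\right) = 5 \left(-82\right) = -410$)
$D - \left(- \frac{18459}{-18313} + \frac{1471}{-9184}\right) = -410 - \left(- \frac{18459}{-18313} + \frac{1471}{-9184}\right) = -410 - \left(\left(-18459\right) \left(- \frac{1}{18313}\right) + 1471 \left(- \frac{1}{9184}\right)\right) = -410 - \left(\frac{18459}{18313} - \frac{1471}{9184}\right) = -410 - \frac{142589033}{168186592} = - \frac{69099091753}{168186592}$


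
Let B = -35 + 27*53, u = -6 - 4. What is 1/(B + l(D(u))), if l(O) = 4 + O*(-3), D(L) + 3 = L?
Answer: 1/1439 ≈ 0.00069493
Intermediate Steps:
u = -10
D(L) = -3 + L
l(O) = 4 - 3*O
B = 1396 (B = -35 + 1431 = 1396)
1/(B + l(D(u))) = 1/(1396 + (4 - 3*(-3 - 10))) = 1/(1396 + (4 - 3*(-13))) = 1/(1396 + (4 + 39)) = 1/(1396 + 43) = 1/1439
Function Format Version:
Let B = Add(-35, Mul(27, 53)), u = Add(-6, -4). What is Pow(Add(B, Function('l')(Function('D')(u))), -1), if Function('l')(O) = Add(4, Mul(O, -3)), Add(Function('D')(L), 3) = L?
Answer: Rational(1, 1439) ≈ 0.00069493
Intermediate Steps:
u = -10
Function('D')(L) = Add(-3, L)
Function('l')(O) = Add(4, Mul(-3, O))
B = 1396 (B = Add(-35, 1431) = 1396)
Pow(Add(B, Function('l')(Function('D')(u))), -1) = Pow(Add(1396, Add(4, Mul(-3, Add(-3, -10)))), -1) = Pow(Add(1396, Add(4, Mul(-3, -13))), -1) = Pow(Add(1396, Add(4, 39)), -1) = Pow(Add(1396, 43), -1) = Pow(1439, -1) = Rational(1, 1439)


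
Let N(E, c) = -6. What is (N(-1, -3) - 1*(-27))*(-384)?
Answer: -8064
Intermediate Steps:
(N(-1, -3) - 1*(-27))*(-384) = (-6 - 1*(-27))*(-384) = (-6 + 27)*(-384) = 21*(-384) = -8064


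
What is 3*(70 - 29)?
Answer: 123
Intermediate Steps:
3*(70 - 29) = 3*41 = 123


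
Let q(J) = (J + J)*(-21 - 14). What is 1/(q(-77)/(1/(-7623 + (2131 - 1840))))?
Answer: -1/39519480 ≈ -2.5304e-8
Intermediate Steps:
q(J) = -70*J (q(J) = (2*J)*(-35) = -70*J)
1/(q(-77)/(1/(-7623 + (2131 - 1840)))) = 1/((-70*(-77))/(1/(-7623 + (2131 - 1840)))) = 1/(5390/(1/(-7623 + 291))) = 1/(5390/(1/(-7332))) = 1/(5390/(-1/7332)) = 1/(5390*(-7332)) = 1/(-39519480) = -1/39519480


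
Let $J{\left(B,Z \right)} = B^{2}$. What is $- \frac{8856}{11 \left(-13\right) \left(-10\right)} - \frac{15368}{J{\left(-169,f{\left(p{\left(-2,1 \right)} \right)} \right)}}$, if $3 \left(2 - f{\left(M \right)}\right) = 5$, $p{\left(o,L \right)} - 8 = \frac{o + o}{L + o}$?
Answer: $- \frac{10573556}{1570855} \approx -6.7311$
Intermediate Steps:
$p{\left(o,L \right)} = 8 + \frac{2 o}{L + o}$ ($p{\left(o,L \right)} = 8 + \frac{o + o}{L + o} = 8 + \frac{2 o}{L + o}$)
$f{\left(M \right)} = \frac{1}{3}$ ($f{\left(M \right)} = 2 - \frac{5}{3} = \frac{1}{3}$)
$- \frac{8856}{11 \left(-13\right) \left(-10\right)} - \frac{15368}{J{\left(-169,f{\left(p{\left(-2,1 \right)} \right)} \right)}} = - \frac{8856}{11 \left(-13\right) \left(-10\right)} - \frac{15368}{\left(-169\right)^{2}} = - \frac{8856}{\left(-143\right) \left(-10\right)} - \frac{15368}{28561} = - \frac{8856}{1430} - \frac{15368}{28561} = \left(-8856\right) \frac{1}{1430} - \frac{15368}{28561} = - \frac{4428}{715} - \frac{15368}{28561} = - \frac{10573556}{1570855}$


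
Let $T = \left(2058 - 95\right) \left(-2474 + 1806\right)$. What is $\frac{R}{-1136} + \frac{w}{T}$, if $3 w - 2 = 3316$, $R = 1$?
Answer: $- \frac{641925}{372404656} \approx -0.0017237$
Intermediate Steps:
$w = 1106$ ($w = \frac{2}{3} + \frac{1}{3} \cdot 3316 = \frac{2}{3} + \frac{3316}{3} = 1106$)
$T = -1311284$ ($T = 1963 \left(-668\right) = -1311284$)
$\frac{R}{-1136} + \frac{w}{T} = 1 \frac{1}{-1136} + \frac{1106}{-1311284} = 1 \left(- \frac{1}{1136}\right) + 1106 \left(- \frac{1}{1311284}\right) = - \frac{1}{1136} - \frac{553}{655642} = - \frac{641925}{372404656}$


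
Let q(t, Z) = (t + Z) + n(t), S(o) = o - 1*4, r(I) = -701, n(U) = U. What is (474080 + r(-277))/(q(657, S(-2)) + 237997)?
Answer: 473379/239305 ≈ 1.9781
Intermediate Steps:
S(o) = -4 + o (S(o) = o - 4 = -4 + o)
q(t, Z) = Z + 2*t (q(t, Z) = (t + Z) + t = (Z + t) + t = Z + 2*t)
(474080 + r(-277))/(q(657, S(-2)) + 237997) = (474080 - 701)/(((-4 - 2) + 2*657) + 237997) = 473379/((-6 + 1314) + 237997) = 473379/(1308 + 237997) = 473379/239305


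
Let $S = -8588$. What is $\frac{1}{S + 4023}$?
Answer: $- \frac{1}{4565} \approx -0.00021906$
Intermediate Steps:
$\frac{1}{S + 4023} = \frac{1}{-8588 + 4023} = \frac{1}{-4565} = - \frac{1}{4565}$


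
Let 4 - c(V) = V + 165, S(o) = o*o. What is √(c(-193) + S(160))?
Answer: 12*√178 ≈ 160.10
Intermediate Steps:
S(o) = o²
c(V) = -161 - V (c(V) = 4 - (V + 165) = 4 - (165 + V) = 4 + (-165 - V) = -161 - V)
√(c(-193) + S(160)) = √((-161 - 1*(-193)) + 160²) = √((-161 + 193) + 25600) = √(32 + 25600) = √25632 = 12*√178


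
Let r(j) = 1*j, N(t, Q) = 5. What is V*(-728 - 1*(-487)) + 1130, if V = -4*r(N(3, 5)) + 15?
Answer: 2335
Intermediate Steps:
r(j) = j
V = -5 (V = -4*5 + 15 = -20 + 15 = -5)
V*(-728 - 1*(-487)) + 1130 = -5*(-728 - 1*(-487)) + 1130 = -5*(-728 + 487) + 1130 = -5*(-241) + 1130 = 1205 + 1130 = 2335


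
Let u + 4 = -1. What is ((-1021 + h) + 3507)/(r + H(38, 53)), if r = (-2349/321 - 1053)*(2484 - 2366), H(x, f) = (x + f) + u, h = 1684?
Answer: -44619/1337837 ≈ -0.033352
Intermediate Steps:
u = -5 (u = -4 - 1 = -5)
H(x, f) = -5 + f + x (H(x, f) = (x + f) - 5 = (f + x) - 5 = -5 + f + x)
r = -13387572/107 (r = (-2349*1/321 - 1053)*118 = (-783/107 - 1053)*118 = -113454/107*118 = -13387572/107 ≈ -1.2512e+5)
((-1021 + h) + 3507)/(r + H(38, 53)) = ((-1021 + 1684) + 3507)/(-13387572/107 + (-5 + 53 + 38)) = (663 + 3507)/(-13387572/107 + 86) = 4170/(-13378370/107) = 4170*(-107/13378370) = -44619/1337837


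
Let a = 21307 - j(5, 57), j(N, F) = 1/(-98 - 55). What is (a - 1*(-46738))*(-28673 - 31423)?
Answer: -208550868352/51 ≈ -4.0892e+9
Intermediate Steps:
j(N, F) = -1/153 (j(N, F) = 1/(-153) = -1/153)
a = 3259972/153 (a = 21307 - 1*(-1/153) = 21307 + 1/153 = 3259972/153 ≈ 21307.)
(a - 1*(-46738))*(-28673 - 31423) = (3259972/153 - 1*(-46738))*(-28673 - 31423) = (3259972/153 + 46738)*(-60096) = (10410886/153)*(-60096) = -208550868352/51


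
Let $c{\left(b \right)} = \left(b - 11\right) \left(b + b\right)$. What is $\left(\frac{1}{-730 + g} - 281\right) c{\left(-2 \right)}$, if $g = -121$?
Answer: $- \frac{12434864}{851} \approx -14612.0$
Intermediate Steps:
$c{\left(b \right)} = 2 b \left(-11 + b\right)$ ($c{\left(b \right)} = \left(-11 + b\right) 2 b = 2 b \left(-11 + b\right)$)
$\left(\frac{1}{-730 + g} - 281\right) c{\left(-2 \right)} = \left(\frac{1}{-730 - 121} - 281\right) 2 \left(-2\right) \left(-11 - 2\right) = \left(\frac{1}{-851} - 281\right) 2 \left(-2\right) \left(-13\right) = \left(- \frac{1}{851} - 281\right) 52 = \left(- \frac{239132}{851}\right) 52 = - \frac{12434864}{851}$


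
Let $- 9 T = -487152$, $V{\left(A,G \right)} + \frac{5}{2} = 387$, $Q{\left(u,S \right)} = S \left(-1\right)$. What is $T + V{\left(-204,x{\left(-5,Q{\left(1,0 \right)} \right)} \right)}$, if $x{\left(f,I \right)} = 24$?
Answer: $\frac{109025}{2} \approx 54513.0$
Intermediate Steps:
$Q{\left(u,S \right)} = - S$
$V{\left(A,G \right)} = \frac{769}{2}$ ($V{\left(A,G \right)} = - \frac{5}{2} + 387 = \frac{769}{2}$)
$T = 54128$ ($T = \left(- \frac{1}{9}\right) \left(-487152\right) = 54128$)
$T + V{\left(-204,x{\left(-5,Q{\left(1,0 \right)} \right)} \right)} = 54128 + \frac{769}{2} = \frac{109025}{2}$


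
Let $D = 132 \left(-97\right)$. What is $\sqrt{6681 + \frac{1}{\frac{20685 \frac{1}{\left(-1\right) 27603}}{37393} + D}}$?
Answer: $\frac{3 \sqrt{14405919048397530258942755742}}{4405254529267} \approx 81.737$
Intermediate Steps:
$D = -12804$
$\sqrt{6681 + \frac{1}{\frac{20685 \frac{1}{\left(-1\right) 27603}}{37393} + D}} = \sqrt{6681 + \frac{1}{\frac{20685 \frac{1}{\left(-1\right) 27603}}{37393} - 12804}} = \sqrt{6681 + \frac{1}{\frac{20685}{-27603} \cdot \frac{1}{37393} - 12804}} = \sqrt{6681 + \frac{1}{20685 \left(- \frac{1}{27603}\right) \frac{1}{37393} - 12804}} = \sqrt{6681 + \frac{1}{\left(- \frac{6895}{9201}\right) \frac{1}{37393} - 12804}} = \sqrt{6681 + \frac{1}{- \frac{6895}{344052993} - 12804}} = \sqrt{6681 + \frac{1}{- \frac{4405254529267}{344052993}}} = \sqrt{6681 - \frac{344052993}{4405254529267}} = \sqrt{\frac{29431505165979834}{4405254529267}} = \frac{3 \sqrt{14405919048397530258942755742}}{4405254529267}$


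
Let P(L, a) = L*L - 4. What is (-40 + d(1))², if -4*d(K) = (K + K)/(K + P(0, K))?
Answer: 57121/36 ≈ 1586.7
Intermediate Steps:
P(L, a) = -4 + L² (P(L, a) = L² - 4 = -4 + L²)
d(K) = -K/(2*(-4 + K)) (d(K) = -(K + K)/(4*(K + (-4 + 0²))) = -2*K/(4*(K + (-4 + 0))) = -2*K/(4*(K - 4)) = -2*K/(4*(-4 + K)) = -K/(2*(-4 + K)))
(-40 + d(1))² = (-40 - 1*1/(-8 + 2*1))² = (-40 - 1*1/(-8 + 2))² = (-40 - 1*1/(-6))² = (-40 - 1*1*(-⅙))² = (-40 + ⅙)² = (-239/6)² = 57121/36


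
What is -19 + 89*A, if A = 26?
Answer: 2295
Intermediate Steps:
-19 + 89*A = -19 + 89*26 = -19 + 2314 = 2295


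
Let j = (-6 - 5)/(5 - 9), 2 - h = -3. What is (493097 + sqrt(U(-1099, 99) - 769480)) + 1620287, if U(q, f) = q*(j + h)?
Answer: 2113384 + I*sqrt(3111989)/2 ≈ 2.1134e+6 + 882.04*I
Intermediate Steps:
h = 5 (h = 2 - 1*(-3) = 2 + 3 = 5)
j = 11/4 (j = -11/(-4) = -11*(-1/4) = 11/4 ≈ 2.7500)
U(q, f) = 31*q/4 (U(q, f) = q*(11/4 + 5) = q*(31/4) = 31*q/4)
(493097 + sqrt(U(-1099, 99) - 769480)) + 1620287 = (493097 + sqrt((31/4)*(-1099) - 769480)) + 1620287 = (493097 + sqrt(-34069/4 - 769480)) + 1620287 = (493097 + sqrt(-3111989/4)) + 1620287 = (493097 + I*sqrt(3111989)/2) + 1620287 = 2113384 + I*sqrt(3111989)/2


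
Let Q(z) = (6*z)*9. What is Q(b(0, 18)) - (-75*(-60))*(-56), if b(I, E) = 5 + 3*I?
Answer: 252270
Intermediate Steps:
Q(z) = 54*z
Q(b(0, 18)) - (-75*(-60))*(-56) = 54*(5 + 3*0) - (-75*(-60))*(-56) = 54*(5 + 0) - 4500*(-56) = 54*5 - 1*(-252000) = 270 + 252000 = 252270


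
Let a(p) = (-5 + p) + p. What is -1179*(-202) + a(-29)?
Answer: 238095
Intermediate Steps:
a(p) = -5 + 2*p
-1179*(-202) + a(-29) = -1179*(-202) + (-5 + 2*(-29)) = 238158 + (-5 - 58) = 238158 - 63 = 238095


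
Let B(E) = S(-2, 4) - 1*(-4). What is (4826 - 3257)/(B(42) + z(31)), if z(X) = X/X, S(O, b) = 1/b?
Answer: 2092/7 ≈ 298.86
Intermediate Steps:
B(E) = 17/4 (B(E) = 1/4 - 1*(-4) = 1/4 + 4 = 17/4)
z(X) = 1
(4826 - 3257)/(B(42) + z(31)) = (4826 - 3257)/(17/4 + 1) = 1569/(21/4) = 1569*(4/21) = 2092/7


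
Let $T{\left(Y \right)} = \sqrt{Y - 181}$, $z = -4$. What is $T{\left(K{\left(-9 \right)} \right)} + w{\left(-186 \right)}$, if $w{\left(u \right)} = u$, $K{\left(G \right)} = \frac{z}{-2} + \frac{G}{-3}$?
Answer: $-186 + 4 i \sqrt{11} \approx -186.0 + 13.266 i$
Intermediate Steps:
$K{\left(G \right)} = 2 - \frac{G}{3}$ ($K{\left(G \right)} = - \frac{4}{-2} + \frac{G}{-3} = \left(-4\right) \left(- \frac{1}{2}\right) + G \left(- \frac{1}{3}\right) = 2 - \frac{G}{3}$)
$T{\left(Y \right)} = \sqrt{-181 + Y}$
$T{\left(K{\left(-9 \right)} \right)} + w{\left(-186 \right)} = \sqrt{-181 + \left(2 - -3\right)} - 186 = \sqrt{-181 + \left(2 + 3\right)} - 186 = \sqrt{-181 + 5} - 186 = \sqrt{-176} - 186 = 4 i \sqrt{11} - 186 = -186 + 4 i \sqrt{11}$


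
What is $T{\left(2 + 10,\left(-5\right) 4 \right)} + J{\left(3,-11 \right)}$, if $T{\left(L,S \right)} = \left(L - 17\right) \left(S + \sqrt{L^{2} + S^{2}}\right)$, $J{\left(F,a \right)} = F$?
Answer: $103 - 20 \sqrt{34} \approx -13.619$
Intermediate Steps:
$T{\left(L,S \right)} = \left(-17 + L\right) \left(S + \sqrt{L^{2} + S^{2}}\right)$
$T{\left(2 + 10,\left(-5\right) 4 \right)} + J{\left(3,-11 \right)} = \left(- 17 \left(\left(-5\right) 4\right) - 17 \sqrt{\left(2 + 10\right)^{2} + \left(\left(-5\right) 4\right)^{2}} + \left(2 + 10\right) \left(\left(-5\right) 4\right) + \left(2 + 10\right) \sqrt{\left(2 + 10\right)^{2} + \left(\left(-5\right) 4\right)^{2}}\right) + 3 = \left(\left(-17\right) \left(-20\right) - 17 \sqrt{12^{2} + \left(-20\right)^{2}} + 12 \left(-20\right) + 12 \sqrt{12^{2} + \left(-20\right)^{2}}\right) + 3 = \left(340 - 17 \sqrt{144 + 400} - 240 + 12 \sqrt{144 + 400}\right) + 3 = \left(340 - 17 \sqrt{544} - 240 + 12 \sqrt{544}\right) + 3 = \left(340 - 17 \cdot 4 \sqrt{34} - 240 + 12 \cdot 4 \sqrt{34}\right) + 3 = \left(340 - 68 \sqrt{34} - 240 + 48 \sqrt{34}\right) + 3 = \left(100 - 20 \sqrt{34}\right) + 3 = 103 - 20 \sqrt{34}$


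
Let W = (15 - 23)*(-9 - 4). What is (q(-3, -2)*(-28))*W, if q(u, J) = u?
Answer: 8736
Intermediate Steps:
W = 104 (W = -8*(-13) = 104)
(q(-3, -2)*(-28))*W = -3*(-28)*104 = 84*104 = 8736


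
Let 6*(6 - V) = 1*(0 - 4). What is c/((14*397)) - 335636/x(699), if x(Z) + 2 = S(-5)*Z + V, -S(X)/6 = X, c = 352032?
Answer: 2069358363/43716449 ≈ 47.336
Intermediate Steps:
S(X) = -6*X
V = 20/3 (V = 6 - (0 - 4)/6 = 6 - (-4)/6 = 6 - ⅙*(-4) = 6 + ⅔ = 20/3 ≈ 6.6667)
x(Z) = 14/3 + 30*Z (x(Z) = -2 + ((-6*(-5))*Z + 20/3) = -2 + (30*Z + 20/3) = -2 + (20/3 + 30*Z) = 14/3 + 30*Z)
c/((14*397)) - 335636/x(699) = 352032/((14*397)) - 335636/(14/3 + 30*699) = 352032/5558 - 335636/(14/3 + 20970) = 352032*(1/5558) - 335636/62924/3 = 176016/2779 - 335636*3/62924 = 176016/2779 - 251727/15731 = 2069358363/43716449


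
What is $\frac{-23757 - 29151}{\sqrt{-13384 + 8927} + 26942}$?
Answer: $- \frac{475149112}{241958607} + \frac{17636 i \sqrt{4457}}{241958607} \approx -1.9638 + 0.0048661 i$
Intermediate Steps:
$\frac{-23757 - 29151}{\sqrt{-13384 + 8927} + 26942} = - \frac{52908}{\sqrt{-4457} + 26942} = - \frac{52908}{i \sqrt{4457} + 26942} = - \frac{52908}{26942 + i \sqrt{4457}}$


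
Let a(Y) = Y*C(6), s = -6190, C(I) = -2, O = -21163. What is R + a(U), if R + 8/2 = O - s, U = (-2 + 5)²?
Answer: -14995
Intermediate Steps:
U = 9 (U = 3² = 9)
a(Y) = -2*Y (a(Y) = Y*(-2) = -2*Y)
R = -14977 (R = -4 + (-21163 - 1*(-6190)) = -4 + (-21163 + 6190) = -4 - 14973 = -14977)
R + a(U) = -14977 - 2*9 = -14977 - 18 = -14995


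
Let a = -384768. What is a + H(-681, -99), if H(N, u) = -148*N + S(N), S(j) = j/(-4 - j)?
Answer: -192255141/677 ≈ -2.8398e+5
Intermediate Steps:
H(N, u) = -148*N - N/(4 + N)
a + H(-681, -99) = -384768 - 681*(-593 - 148*(-681))/(4 - 681) = -384768 - 681*(-593 + 100788)/(-677) = -384768 - 681*(-1/677)*100195 = -384768 + 68232795/677 = -192255141/677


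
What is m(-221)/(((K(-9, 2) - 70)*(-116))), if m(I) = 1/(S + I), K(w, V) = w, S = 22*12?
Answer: 1/394052 ≈ 2.5377e-6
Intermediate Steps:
S = 264
m(I) = 1/(264 + I)
m(-221)/(((K(-9, 2) - 70)*(-116))) = 1/((264 - 221)*(((-9 - 70)*(-116)))) = 1/(43*((-79*(-116)))) = (1/43)/9164 = (1/43)*(1/9164) = 1/394052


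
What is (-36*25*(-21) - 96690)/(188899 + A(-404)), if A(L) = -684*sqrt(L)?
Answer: -2938890642/7174369205 - 21283344*I*sqrt(101)/7174369205 ≈ -0.40964 - 0.029814*I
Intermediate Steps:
(-36*25*(-21) - 96690)/(188899 + A(-404)) = (-36*25*(-21) - 96690)/(188899 - 1368*I*sqrt(101)) = (-900*(-21) - 96690)/(188899 - 1368*I*sqrt(101)) = (18900 - 96690)/(188899 - 1368*I*sqrt(101)) = -77790/(188899 - 1368*I*sqrt(101))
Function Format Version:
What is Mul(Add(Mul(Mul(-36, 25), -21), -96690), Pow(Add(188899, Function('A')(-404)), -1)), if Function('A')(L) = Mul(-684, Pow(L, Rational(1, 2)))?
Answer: Add(Rational(-2938890642, 7174369205), Mul(Rational(-21283344, 7174369205), I, Pow(101, Rational(1, 2)))) ≈ Add(-0.40964, Mul(-0.029814, I))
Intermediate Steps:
Mul(Add(Mul(Mul(-36, 25), -21), -96690), Pow(Add(188899, Function('A')(-404)), -1)) = Mul(Add(Mul(Mul(-36, 25), -21), -96690), Pow(Add(188899, Mul(-684, Pow(-404, Rational(1, 2)))), -1)) = Mul(Add(Mul(-900, -21), -96690), Pow(Add(188899, Mul(-684, Mul(2, I, Pow(101, Rational(1, 2))))), -1)) = Mul(Add(18900, -96690), Pow(Add(188899, Mul(-1368, I, Pow(101, Rational(1, 2)))), -1)) = Mul(-77790, Pow(Add(188899, Mul(-1368, I, Pow(101, Rational(1, 2)))), -1))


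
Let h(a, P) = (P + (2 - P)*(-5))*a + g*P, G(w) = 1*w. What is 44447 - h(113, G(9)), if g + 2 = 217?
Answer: 37540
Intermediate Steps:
g = 215 (g = -2 + 217 = 215)
G(w) = w
h(a, P) = 215*P + a*(-10 + 6*P) (h(a, P) = (P + (2 - P)*(-5))*a + 215*P = (P + (-10 + 5*P))*a + 215*P = (-10 + 6*P)*a + 215*P = a*(-10 + 6*P) + 215*P = 215*P + a*(-10 + 6*P))
44447 - h(113, G(9)) = 44447 - (-10*113 + 215*9 + 6*9*113) = 44447 - (-1130 + 1935 + 6102) = 44447 - 1*6907 = 44447 - 6907 = 37540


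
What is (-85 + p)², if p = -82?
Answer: 27889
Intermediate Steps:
(-85 + p)² = (-85 - 82)² = (-167)² = 27889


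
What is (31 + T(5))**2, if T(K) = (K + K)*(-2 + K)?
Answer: 3721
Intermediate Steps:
T(K) = 2*K*(-2 + K) (T(K) = (2*K)*(-2 + K) = 2*K*(-2 + K))
(31 + T(5))**2 = (31 + 2*5*(-2 + 5))**2 = (31 + 2*5*3)**2 = (31 + 30)**2 = 61**2 = 3721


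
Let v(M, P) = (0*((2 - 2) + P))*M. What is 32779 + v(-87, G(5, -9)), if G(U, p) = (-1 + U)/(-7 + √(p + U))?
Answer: 32779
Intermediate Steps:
G(U, p) = (-1 + U)/(-7 + √(U + p))
v(M, P) = 0 (v(M, P) = (0*(0 + P))*M = (0*P)*M = 0*M = 0)
32779 + v(-87, G(5, -9)) = 32779 + 0 = 32779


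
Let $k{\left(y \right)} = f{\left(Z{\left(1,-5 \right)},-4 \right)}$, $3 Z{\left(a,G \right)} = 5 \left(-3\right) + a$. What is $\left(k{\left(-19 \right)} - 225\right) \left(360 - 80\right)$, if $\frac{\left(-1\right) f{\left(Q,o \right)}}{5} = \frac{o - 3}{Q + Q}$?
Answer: $-64050$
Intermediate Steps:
$Z{\left(a,G \right)} = -5 + \frac{a}{3}$ ($Z{\left(a,G \right)} = \frac{5 \left(-3\right) + a}{3} = \frac{-15 + a}{3} = -5 + \frac{a}{3}$)
$f{\left(Q,o \right)} = - \frac{5 \left(-3 + o\right)}{2 Q}$ ($f{\left(Q,o \right)} = - 5 \frac{o - 3}{Q + Q} = - 5 \frac{-3 + o}{2 Q} = - \frac{5 \left(-3 + o\right)}{2 Q}$)
$k{\left(y \right)} = - \frac{15}{4}$ ($k{\left(y \right)} = \frac{5 \left(3 - -4\right)}{2 \left(-5 + \frac{1}{3} \cdot 1\right)} = \frac{5 \left(3 + 4\right)}{2 \left(-5 + \frac{1}{3}\right)} = \frac{5}{2} \frac{1}{- \frac{14}{3}} \cdot 7 = \frac{5}{2} \left(- \frac{3}{14}\right) 7 = - \frac{15}{4}$)
$\left(k{\left(-19 \right)} - 225\right) \left(360 - 80\right) = \left(- \frac{15}{4} - 225\right) \left(360 - 80\right) = \left(- \frac{915}{4}\right) 280 = -64050$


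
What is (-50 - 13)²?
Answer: 3969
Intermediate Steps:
(-50 - 13)² = (-63)² = 3969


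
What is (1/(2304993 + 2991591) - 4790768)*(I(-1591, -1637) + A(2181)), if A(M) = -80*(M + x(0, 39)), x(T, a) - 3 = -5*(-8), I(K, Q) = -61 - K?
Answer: 2237922119514587645/2648292 ≈ 8.4504e+11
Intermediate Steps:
x(T, a) = 43 (x(T, a) = 3 - 5*(-8) = 3 + 40 = 43)
A(M) = -3440 - 80*M (A(M) = -80*(M + 43) = -80*(43 + M) = -3440 - 80*M)
(1/(2304993 + 2991591) - 4790768)*(I(-1591, -1637) + A(2181)) = (1/(2304993 + 2991591) - 4790768)*((-61 - 1*(-1591)) + (-3440 - 80*2181)) = (1/5296584 - 4790768)*((-61 + 1591) + (-3440 - 174480)) = (1/5296584 - 4790768)*(1530 - 177920) = -25374705136511/5296584*(-176390) = 2237922119514587645/2648292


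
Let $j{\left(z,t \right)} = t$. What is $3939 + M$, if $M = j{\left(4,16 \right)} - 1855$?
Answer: $2100$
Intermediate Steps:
$M = -1839$ ($M = 16 - 1855 = -1839$)
$3939 + M = 3939 - 1839 = 2100$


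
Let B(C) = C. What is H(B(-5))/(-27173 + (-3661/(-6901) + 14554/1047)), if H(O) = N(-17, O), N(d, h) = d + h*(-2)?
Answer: 50577429/196230083810 ≈ 0.00025775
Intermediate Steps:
N(d, h) = d - 2*h
H(O) = -17 - 2*O
H(B(-5))/(-27173 + (-3661/(-6901) + 14554/1047)) = (-17 - 2*(-5))/(-27173 + (-3661/(-6901) + 14554/1047)) = (-17 + 10)/(-27173 + (-3661*(-1/6901) + 14554*(1/1047))) = -7/(-27173 + (3661/6901 + 14554/1047)) = -7/(-27173 + 104270221/7225347) = -7/(-196230083810/7225347) = -7*(-7225347/196230083810) = 50577429/196230083810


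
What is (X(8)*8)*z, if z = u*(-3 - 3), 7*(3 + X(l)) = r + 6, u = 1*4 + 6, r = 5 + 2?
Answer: 3840/7 ≈ 548.57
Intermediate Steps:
r = 7
u = 10 (u = 4 + 6 = 10)
X(l) = -8/7 (X(l) = -3 + (7 + 6)/7 = -3 + (1/7)*13 = -3 + 13/7 = -8/7)
z = -60 (z = 10*(-3 - 3) = 10*(-6) = -60)
(X(8)*8)*z = -8/7*8*(-60) = -64/7*(-60) = 3840/7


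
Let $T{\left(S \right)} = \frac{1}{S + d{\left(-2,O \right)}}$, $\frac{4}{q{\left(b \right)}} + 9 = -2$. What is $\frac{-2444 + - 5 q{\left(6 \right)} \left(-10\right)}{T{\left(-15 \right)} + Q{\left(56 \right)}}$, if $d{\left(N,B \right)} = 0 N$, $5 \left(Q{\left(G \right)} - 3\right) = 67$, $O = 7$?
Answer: $- \frac{81252}{539} \approx -150.75$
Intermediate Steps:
$Q{\left(G \right)} = \frac{82}{5}$ ($Q{\left(G \right)} = 3 + \frac{1}{5} \cdot 67 = 3 + \frac{67}{5} = \frac{82}{5}$)
$q{\left(b \right)} = - \frac{4}{11}$ ($q{\left(b \right)} = \frac{4}{-9 - 2} = \frac{4}{-11} = 4 \left(- \frac{1}{11}\right) = - \frac{4}{11}$)
$d{\left(N,B \right)} = 0$
$T{\left(S \right)} = \frac{1}{S}$ ($T{\left(S \right)} = \frac{1}{S + 0} = \frac{1}{S}$)
$\frac{-2444 + - 5 q{\left(6 \right)} \left(-10\right)}{T{\left(-15 \right)} + Q{\left(56 \right)}} = \frac{-2444 + \left(-5\right) \left(- \frac{4}{11}\right) \left(-10\right)}{\frac{1}{-15} + \frac{82}{5}} = \frac{-2444 + \frac{20}{11} \left(-10\right)}{- \frac{1}{15} + \frac{82}{5}} = \frac{-2444 - \frac{200}{11}}{\frac{49}{3}} = \left(- \frac{27084}{11}\right) \frac{3}{49} = - \frac{81252}{539}$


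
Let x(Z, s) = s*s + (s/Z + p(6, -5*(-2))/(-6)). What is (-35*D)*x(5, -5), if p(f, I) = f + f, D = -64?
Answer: 49280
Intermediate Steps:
p(f, I) = 2*f
x(Z, s) = -2 + s**2 + s/Z (x(Z, s) = s*s + (s/Z + (2*6)/(-6)) = s**2 + (s/Z + 12*(-1/6)) = s**2 + (s/Z - 2) = s**2 + (-2 + s/Z) = -2 + s**2 + s/Z)
(-35*D)*x(5, -5) = (-35*(-64))*(-2 + (-5)**2 - 5/5) = 2240*(-2 + 25 - 5*1/5) = 2240*(-2 + 25 - 1) = 2240*22 = 49280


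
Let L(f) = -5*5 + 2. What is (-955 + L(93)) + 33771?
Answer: 32793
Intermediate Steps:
L(f) = -23 (L(f) = -25 + 2 = -23)
(-955 + L(93)) + 33771 = (-955 - 23) + 33771 = -978 + 33771 = 32793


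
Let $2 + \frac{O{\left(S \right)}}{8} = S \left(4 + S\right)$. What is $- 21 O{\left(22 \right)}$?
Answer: $-95760$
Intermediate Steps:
$O{\left(S \right)} = -16 + 8 S \left(4 + S\right)$
$- 21 O{\left(22 \right)} = - 21 \left(-16 + 8 \cdot 22^{2} + 32 \cdot 22\right) = - 21 \left(-16 + 8 \cdot 484 + 704\right) = - 21 \left(-16 + 3872 + 704\right) = \left(-21\right) 4560 = -95760$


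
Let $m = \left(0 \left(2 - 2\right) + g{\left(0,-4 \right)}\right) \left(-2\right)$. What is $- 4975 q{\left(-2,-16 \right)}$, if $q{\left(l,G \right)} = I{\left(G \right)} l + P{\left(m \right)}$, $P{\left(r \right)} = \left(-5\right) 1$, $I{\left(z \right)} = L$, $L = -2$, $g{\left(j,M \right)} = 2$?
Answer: $4975$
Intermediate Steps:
$m = -4$ ($m = \left(0 \left(2 - 2\right) + 2\right) \left(-2\right) = \left(0 \cdot 0 + 2\right) \left(-2\right) = \left(0 + 2\right) \left(-2\right) = 2 \left(-2\right) = -4$)
$I{\left(z \right)} = -2$
$P{\left(r \right)} = -5$
$q{\left(l,G \right)} = -5 - 2 l$ ($q{\left(l,G \right)} = - 2 l - 5 = -5 - 2 l$)
$- 4975 q{\left(-2,-16 \right)} = - 4975 \left(-5 - -4\right) = - 4975 \left(-5 + 4\right) = \left(-4975\right) \left(-1\right) = 4975$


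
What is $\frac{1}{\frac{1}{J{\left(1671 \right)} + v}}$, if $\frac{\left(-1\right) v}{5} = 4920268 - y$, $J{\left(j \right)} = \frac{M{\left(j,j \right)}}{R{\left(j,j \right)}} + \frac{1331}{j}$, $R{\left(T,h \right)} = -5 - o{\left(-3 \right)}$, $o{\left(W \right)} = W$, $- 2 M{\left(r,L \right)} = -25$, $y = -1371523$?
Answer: $- \frac{210271691671}{6684} \approx -3.1459 \cdot 10^{7}$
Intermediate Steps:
$M{\left(r,L \right)} = \frac{25}{2}$ ($M{\left(r,L \right)} = \left(- \frac{1}{2}\right) \left(-25\right) = \frac{25}{2}$)
$R{\left(T,h \right)} = -2$ ($R{\left(T,h \right)} = -5 - -3 = -5 + 3 = -2$)
$J{\left(j \right)} = - \frac{25}{4} + \frac{1331}{j}$ ($J{\left(j \right)} = \frac{25}{2 \left(-2\right)} + \frac{1331}{j} = \frac{25}{2} \left(- \frac{1}{2}\right) + \frac{1331}{j} = - \frac{25}{4} + \frac{1331}{j}$)
$v = -31458955$ ($v = - 5 \left(4920268 - -1371523\right) = - 5 \left(4920268 + 1371523\right) = \left(-5\right) 6291791 = -31458955$)
$\frac{1}{\frac{1}{J{\left(1671 \right)} + v}} = \frac{1}{\frac{1}{\left(- \frac{25}{4} + \frac{1331}{1671}\right) - 31458955}} = \frac{1}{\frac{1}{- \frac{36451}{6684} - 31458955}} = \frac{1}{\frac{1}{- \frac{210271691671}{6684}}} = \frac{1}{- \frac{6684}{210271691671}} = - \frac{210271691671}{6684}$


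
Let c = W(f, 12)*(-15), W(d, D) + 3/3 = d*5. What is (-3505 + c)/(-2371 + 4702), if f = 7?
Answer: -4015/2331 ≈ -1.7224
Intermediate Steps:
W(d, D) = -1 + 5*d (W(d, D) = -1 + d*5 = -1 + 5*d)
c = -510 (c = (-1 + 5*7)*(-15) = (-1 + 35)*(-15) = 34*(-15) = -510)
(-3505 + c)/(-2371 + 4702) = (-3505 - 510)/(-2371 + 4702) = -4015/2331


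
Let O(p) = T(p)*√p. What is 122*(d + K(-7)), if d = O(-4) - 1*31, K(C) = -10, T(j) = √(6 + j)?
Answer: -5002 + 244*I*√2 ≈ -5002.0 + 345.07*I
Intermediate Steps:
O(p) = √p*√(6 + p) (O(p) = √(6 + p)*√p = √p*√(6 + p))
d = -31 + 2*I*√2 (d = √(-4)*√(6 - 4) - 1*31 = (2*I)*√2 - 31 = 2*I*√2 - 31 = -31 + 2*I*√2 ≈ -31.0 + 2.8284*I)
122*(d + K(-7)) = 122*((-31 + 2*I*√2) - 10) = 122*(-41 + 2*I*√2) = -5002 + 244*I*√2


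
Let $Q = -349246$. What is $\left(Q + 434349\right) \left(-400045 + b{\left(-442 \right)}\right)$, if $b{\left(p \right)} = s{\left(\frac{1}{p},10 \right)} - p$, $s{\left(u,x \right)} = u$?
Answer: $- \frac{15031277121281}{442} \approx -3.4007 \cdot 10^{10}$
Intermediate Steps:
$b{\left(p \right)} = \frac{1}{p} - p$
$\left(Q + 434349\right) \left(-400045 + b{\left(-442 \right)}\right) = \left(-349246 + 434349\right) \left(-400045 + \left(\frac{1}{-442} - -442\right)\right) = 85103 \left(-400045 + \left(- \frac{1}{442} + 442\right)\right) = 85103 \left(-400045 + \frac{195363}{442}\right) = 85103 \left(- \frac{176624527}{442}\right) = - \frac{15031277121281}{442}$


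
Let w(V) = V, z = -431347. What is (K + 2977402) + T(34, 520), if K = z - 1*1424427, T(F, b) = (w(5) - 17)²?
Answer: 1121772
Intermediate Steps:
T(F, b) = 144 (T(F, b) = (5 - 17)² = (-12)² = 144)
K = -1855774 (K = -431347 - 1*1424427 = -431347 - 1424427 = -1855774)
(K + 2977402) + T(34, 520) = (-1855774 + 2977402) + 144 = 1121628 + 144 = 1121772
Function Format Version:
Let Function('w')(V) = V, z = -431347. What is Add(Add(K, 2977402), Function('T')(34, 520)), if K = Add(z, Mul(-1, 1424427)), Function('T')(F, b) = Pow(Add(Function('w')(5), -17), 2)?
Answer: 1121772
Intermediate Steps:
Function('T')(F, b) = 144 (Function('T')(F, b) = Pow(Add(5, -17), 2) = Pow(-12, 2) = 144)
K = -1855774 (K = Add(-431347, Mul(-1, 1424427)) = Add(-431347, -1424427) = -1855774)
Add(Add(K, 2977402), Function('T')(34, 520)) = Add(Add(-1855774, 2977402), 144) = Add(1121628, 144) = 1121772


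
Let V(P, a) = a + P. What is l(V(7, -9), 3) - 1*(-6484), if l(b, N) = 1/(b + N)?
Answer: 6485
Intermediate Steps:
V(P, a) = P + a
l(b, N) = 1/(N + b)
l(V(7, -9), 3) - 1*(-6484) = 1/(3 + (7 - 9)) - 1*(-6484) = 1/(3 - 2) + 6484 = 1/1 + 6484 = 1 + 6484 = 6485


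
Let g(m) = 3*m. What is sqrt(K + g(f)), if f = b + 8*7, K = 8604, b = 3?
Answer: sqrt(8781) ≈ 93.707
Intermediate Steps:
f = 59 (f = 3 + 8*7 = 3 + 56 = 59)
sqrt(K + g(f)) = sqrt(8604 + 3*59) = sqrt(8604 + 177) = sqrt(8781)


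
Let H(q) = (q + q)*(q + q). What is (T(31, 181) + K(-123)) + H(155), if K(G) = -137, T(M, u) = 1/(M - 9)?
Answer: 2111187/22 ≈ 95963.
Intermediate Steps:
T(M, u) = 1/(-9 + M)
H(q) = 4*q² (H(q) = (2*q)*(2*q) = 4*q²)
(T(31, 181) + K(-123)) + H(155) = (1/(-9 + 31) - 137) + 4*155² = (1/22 - 137) + 4*24025 = (1/22 - 137) + 96100 = -3013/22 + 96100 = 2111187/22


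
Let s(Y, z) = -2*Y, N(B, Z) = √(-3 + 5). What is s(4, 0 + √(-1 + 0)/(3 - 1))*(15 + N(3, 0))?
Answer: -120 - 8*√2 ≈ -131.31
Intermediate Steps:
N(B, Z) = √2
s(4, 0 + √(-1 + 0)/(3 - 1))*(15 + N(3, 0)) = (-2*4)*(15 + √2) = -8*(15 + √2) = -120 - 8*√2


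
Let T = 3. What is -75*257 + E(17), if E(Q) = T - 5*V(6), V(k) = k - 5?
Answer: -19277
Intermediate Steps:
V(k) = -5 + k
E(Q) = -2 (E(Q) = 3 - 5*(-5 + 6) = 3 - 5*1 = 3 - 5 = -2)
-75*257 + E(17) = -75*257 - 2 = -19275 - 2 = -19277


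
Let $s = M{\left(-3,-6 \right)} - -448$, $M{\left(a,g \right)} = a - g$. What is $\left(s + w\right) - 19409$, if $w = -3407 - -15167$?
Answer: $-7198$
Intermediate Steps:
$w = 11760$ ($w = -3407 + 15167 = 11760$)
$s = 451$ ($s = \left(-3 - -6\right) - -448 = \left(-3 + 6\right) + 448 = 3 + 448 = 451$)
$\left(s + w\right) - 19409 = \left(451 + 11760\right) - 19409 = 12211 - 19409 = -7198$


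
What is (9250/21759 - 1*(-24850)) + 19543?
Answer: 965956537/21759 ≈ 44393.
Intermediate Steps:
(9250/21759 - 1*(-24850)) + 19543 = (9250*(1/21759) + 24850) + 19543 = (9250/21759 + 24850) + 19543 = 540720400/21759 + 19543 = 965956537/21759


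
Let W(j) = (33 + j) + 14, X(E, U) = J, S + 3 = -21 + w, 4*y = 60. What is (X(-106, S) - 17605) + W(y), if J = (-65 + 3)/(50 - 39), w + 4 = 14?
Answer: -193035/11 ≈ -17549.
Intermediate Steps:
y = 15 (y = (1/4)*60 = 15)
w = 10 (w = -4 + 14 = 10)
S = -14 (S = -3 + (-21 + 10) = -3 - 11 = -14)
J = -62/11 ≈ -5.6364
X(E, U) = -62/11
W(j) = 47 + j
(X(-106, S) - 17605) + W(y) = (-62/11 - 17605) + (47 + 15) = -193717/11 + 62 = -193035/11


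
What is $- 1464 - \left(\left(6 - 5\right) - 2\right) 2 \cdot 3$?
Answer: $-8784$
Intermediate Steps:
$- 1464 - \left(\left(6 - 5\right) - 2\right) 2 \cdot 3 = - 1464 - \left(1 - 2\right) 2 \cdot 3 = - 1464 - \left(-1\right) 2 \cdot 3 = - 1464 \left(-1\right) \left(-2\right) 3 = - 1464 \cdot 2 \cdot 3 = \left(-1464\right) 6 = -8784$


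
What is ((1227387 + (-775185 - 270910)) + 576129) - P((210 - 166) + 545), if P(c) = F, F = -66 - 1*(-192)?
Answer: 757295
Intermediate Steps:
F = 126 (F = -66 + 192 = 126)
P(c) = 126
((1227387 + (-775185 - 270910)) + 576129) - P((210 - 166) + 545) = ((1227387 + (-775185 - 270910)) + 576129) - 1*126 = ((1227387 - 1046095) + 576129) - 126 = (181292 + 576129) - 126 = 757421 - 126 = 757295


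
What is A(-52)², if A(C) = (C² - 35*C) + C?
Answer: 19998784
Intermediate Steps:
A(C) = C² - 34*C
A(-52)² = (-52*(-34 - 52))² = (-52*(-86))² = 4472² = 19998784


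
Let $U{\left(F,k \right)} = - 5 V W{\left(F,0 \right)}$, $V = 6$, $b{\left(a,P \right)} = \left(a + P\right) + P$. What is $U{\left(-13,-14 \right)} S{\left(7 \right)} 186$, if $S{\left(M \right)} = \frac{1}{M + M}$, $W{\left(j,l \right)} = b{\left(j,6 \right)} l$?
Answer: $0$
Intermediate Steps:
$b{\left(a,P \right)} = a + 2 P$ ($b{\left(a,P \right)} = \left(P + a\right) + P = a + 2 P$)
$W{\left(j,l \right)} = l \left(12 + j\right)$ ($W{\left(j,l \right)} = \left(j + 2 \cdot 6\right) l = \left(j + 12\right) l = \left(12 + j\right) l = l \left(12 + j\right)$)
$U{\left(F,k \right)} = 0$ ($U{\left(F,k \right)} = \left(-5\right) 6 \cdot 0 \left(12 + F\right) = \left(-30\right) 0 = 0$)
$S{\left(M \right)} = \frac{1}{2 M}$
$U{\left(-13,-14 \right)} S{\left(7 \right)} 186 = 0 \frac{1}{2 \cdot 7} \cdot 186 = 0 \cdot \frac{1}{2} \cdot \frac{1}{7} \cdot 186 = 0 \cdot \frac{1}{14} \cdot 186 = 0 \cdot 186 = 0$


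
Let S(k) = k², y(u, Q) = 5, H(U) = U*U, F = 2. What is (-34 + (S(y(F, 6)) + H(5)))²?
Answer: 256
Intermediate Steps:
H(U) = U²
(-34 + (S(y(F, 6)) + H(5)))² = (-34 + (5² + 5²))² = (-34 + (25 + 25))² = (-34 + 50)² = 16² = 256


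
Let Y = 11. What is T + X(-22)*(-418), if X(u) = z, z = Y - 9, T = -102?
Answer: -938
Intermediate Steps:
z = 2 (z = 11 - 9 = 2)
X(u) = 2
T + X(-22)*(-418) = -102 + 2*(-418) = -102 - 836 = -938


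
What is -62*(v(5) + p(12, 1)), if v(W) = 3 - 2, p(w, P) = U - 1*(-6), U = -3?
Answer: -248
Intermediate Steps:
p(w, P) = 3 (p(w, P) = -3 - 1*(-6) = -3 + 6 = 3)
v(W) = 1
-62*(v(5) + p(12, 1)) = -62*(1 + 3) = -62*4 = -248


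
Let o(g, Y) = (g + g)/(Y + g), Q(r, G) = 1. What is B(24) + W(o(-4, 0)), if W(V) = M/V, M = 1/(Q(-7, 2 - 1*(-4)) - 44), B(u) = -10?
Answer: -861/86 ≈ -10.012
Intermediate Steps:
M = -1/43 (M = 1/(1 - 44) = 1/(-43) = -1/43 ≈ -0.023256)
o(g, Y) = 2*g/(Y + g) (o(g, Y) = (2*g)/(Y + g) = 2*g/(Y + g))
W(V) = -1/(43*V)
B(24) + W(o(-4, 0)) = -10 - 1/(43*(2*(-4)/(0 - 4))) = -10 - 1/(43*(2*(-4)/(-4))) = -10 - 1/(43*(2*(-4)*(-¼))) = -10 - 1/43/2 = -10 - 1/43*½ = -10 - 1/86 = -861/86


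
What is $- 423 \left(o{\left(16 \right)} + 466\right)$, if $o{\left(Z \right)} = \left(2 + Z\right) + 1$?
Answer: $-205155$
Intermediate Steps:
$o{\left(Z \right)} = 3 + Z$
$- 423 \left(o{\left(16 \right)} + 466\right) = - 423 \left(\left(3 + 16\right) + 466\right) = - 423 \left(19 + 466\right) = \left(-423\right) 485 = -205155$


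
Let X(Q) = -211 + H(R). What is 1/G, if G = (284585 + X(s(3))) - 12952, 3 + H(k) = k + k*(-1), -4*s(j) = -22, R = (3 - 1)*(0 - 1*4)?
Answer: 1/271419 ≈ 3.6843e-6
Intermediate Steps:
R = -8 (R = 2*(0 - 4) = 2*(-4) = -8)
s(j) = 11/2 (s(j) = -¼*(-22) = 11/2)
H(k) = -3 (H(k) = -3 + (k + k*(-1)) = -3 + (k - k) = -3 + 0 = -3)
X(Q) = -214 (X(Q) = -211 - 3 = -214)
G = 271419 (G = (284585 - 214) - 12952 = 284371 - 12952 = 271419)
1/G = 1/271419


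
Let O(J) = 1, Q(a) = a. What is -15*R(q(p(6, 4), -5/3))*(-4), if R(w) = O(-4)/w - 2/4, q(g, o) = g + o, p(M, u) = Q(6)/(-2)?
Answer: -300/7 ≈ -42.857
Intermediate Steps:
p(M, u) = -3 (p(M, u) = 6/(-2) = 6*(-½) = -3)
R(w) = -½ + 1/w (R(w) = 1/w - 2/4 = 1/w - 2*¼ = 1/w - ½ = -½ + 1/w)
-15*R(q(p(6, 4), -5/3))*(-4) = -15*(2 - (-3 - 5/3))/(2*(-3 - 5/3))*(-4) = -15*(2 - 1*(-14/3))/(2*(-14/3))*(-4) = -15*(-3)*(2 + 14/3)/(2*14)*(-4) = -15*(-3)*20/(2*14*3)*(-4) = -15*(-5/7)*(-4) = (75/7)*(-4) = -300/7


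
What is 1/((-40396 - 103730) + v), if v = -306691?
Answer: -1/450817 ≈ -2.2182e-6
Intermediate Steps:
1/((-40396 - 103730) + v) = 1/((-40396 - 103730) - 306691) = 1/(-144126 - 306691) = 1/(-450817) = -1/450817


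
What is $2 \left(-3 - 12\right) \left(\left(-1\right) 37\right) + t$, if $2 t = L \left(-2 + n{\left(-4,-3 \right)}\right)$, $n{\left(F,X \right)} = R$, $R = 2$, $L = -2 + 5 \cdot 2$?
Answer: $1110$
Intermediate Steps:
$L = 8$ ($L = -2 + 10 = 8$)
$n{\left(F,X \right)} = 2$
$t = 0$ ($t = \frac{8 \left(-2 + 2\right)}{2} = \frac{8 \cdot 0}{2} = \frac{1}{2} \cdot 0 = 0$)
$2 \left(-3 - 12\right) \left(\left(-1\right) 37\right) + t = 2 \left(-3 - 12\right) \left(\left(-1\right) 37\right) + 0 = 2 \left(-3 - 12\right) \left(-37\right) + 0 = 2 \left(-15\right) \left(-37\right) + 0 = \left(-30\right) \left(-37\right) + 0 = 1110 + 0 = 1110$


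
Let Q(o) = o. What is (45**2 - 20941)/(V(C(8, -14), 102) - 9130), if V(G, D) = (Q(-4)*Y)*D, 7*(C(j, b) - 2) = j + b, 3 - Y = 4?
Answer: 9458/4361 ≈ 2.1688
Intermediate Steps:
Y = -1 (Y = 3 - 1*4 = 3 - 4 = -1)
C(j, b) = 2 + b/7 + j/7 (C(j, b) = 2 + (j + b)/7 = 2 + (b + j)/7 = 2 + (b/7 + j/7) = 2 + b/7 + j/7)
V(G, D) = 4*D (V(G, D) = (-4*(-1))*D = 4*D)
(45**2 - 20941)/(V(C(8, -14), 102) - 9130) = (45**2 - 20941)/(4*102 - 9130) = (2025 - 20941)/(408 - 9130) = -18916/(-8722) = -18916*(-1/8722) = 9458/4361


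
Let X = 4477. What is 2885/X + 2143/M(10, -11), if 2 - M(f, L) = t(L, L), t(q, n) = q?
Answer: 9631716/58201 ≈ 165.49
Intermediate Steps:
M(f, L) = 2 - L
2885/X + 2143/M(10, -11) = 2885/4477 + 2143/(2 - 1*(-11)) = 2885*(1/4477) + 2143/(2 + 11) = 2885/4477 + 2143/13 = 9631716/58201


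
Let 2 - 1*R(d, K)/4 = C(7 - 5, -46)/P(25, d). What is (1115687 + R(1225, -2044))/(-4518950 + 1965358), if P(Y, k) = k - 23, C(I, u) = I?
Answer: -670532691/1534708792 ≈ -0.43691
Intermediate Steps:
P(Y, k) = -23 + k
R(d, K) = 8 - 8/(-23 + d) (R(d, K) = 8 - 4*(7 - 5)/(-23 + d) = 8 - 8/(-23 + d))
(1115687 + R(1225, -2044))/(-4518950 + 1965358) = (1115687 + 8*(-24 + 1225)/(-23 + 1225))/(-4518950 + 1965358) = (1115687 + 8*1201/1202)/(-2553592) = (1115687 + 8*(1/1202)*1201)*(-1/2553592) = (1115687 + 4804/601)*(-1/2553592) = (670532691/601)*(-1/2553592) = -670532691/1534708792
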